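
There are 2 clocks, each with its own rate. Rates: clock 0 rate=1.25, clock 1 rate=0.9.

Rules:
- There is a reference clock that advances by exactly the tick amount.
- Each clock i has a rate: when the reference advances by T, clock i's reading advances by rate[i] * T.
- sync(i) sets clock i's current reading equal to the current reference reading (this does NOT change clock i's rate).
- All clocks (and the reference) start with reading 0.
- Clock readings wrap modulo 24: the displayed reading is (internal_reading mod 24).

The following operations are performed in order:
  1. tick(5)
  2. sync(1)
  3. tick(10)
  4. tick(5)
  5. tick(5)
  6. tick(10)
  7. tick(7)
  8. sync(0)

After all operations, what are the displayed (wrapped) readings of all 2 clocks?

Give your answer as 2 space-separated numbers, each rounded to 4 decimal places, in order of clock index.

Answer: 18.0000 14.3000

Derivation:
After op 1 tick(5): ref=5.0000 raw=[6.2500 4.5000]
After op 2 sync(1): ref=5.0000 raw=[6.2500 5.0000]
After op 3 tick(10): ref=15.0000 raw=[18.7500 14.0000]
After op 4 tick(5): ref=20.0000 raw=[25.0000 18.5000]
After op 5 tick(5): ref=25.0000 raw=[31.2500 23.0000]
After op 6 tick(10): ref=35.0000 raw=[43.7500 32.0000]
After op 7 tick(7): ref=42.0000 raw=[52.5000 38.3000]
After op 8 sync(0): ref=42.0000 raw=[42.0000 38.3000]
Wrap final raw readings (mod 24): 42.0000 mod 24 = 18.0000; 38.3000 mod 24 = 14.3000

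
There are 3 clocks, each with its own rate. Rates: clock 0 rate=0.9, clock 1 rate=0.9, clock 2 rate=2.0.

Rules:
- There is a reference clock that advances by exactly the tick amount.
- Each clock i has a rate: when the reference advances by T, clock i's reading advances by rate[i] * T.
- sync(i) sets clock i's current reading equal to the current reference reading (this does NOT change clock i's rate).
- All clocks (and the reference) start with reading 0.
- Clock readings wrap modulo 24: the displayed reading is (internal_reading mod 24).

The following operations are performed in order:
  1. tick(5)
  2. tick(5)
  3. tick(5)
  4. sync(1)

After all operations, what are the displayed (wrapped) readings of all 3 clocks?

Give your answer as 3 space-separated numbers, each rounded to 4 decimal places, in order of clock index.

After op 1 tick(5): ref=5.0000 raw=[4.5000 4.5000 10.0000]
After op 2 tick(5): ref=10.0000 raw=[9.0000 9.0000 20.0000]
After op 3 tick(5): ref=15.0000 raw=[13.5000 13.5000 30.0000]
After op 4 sync(1): ref=15.0000 raw=[13.5000 15.0000 30.0000]
Wrap final raw readings (mod 24): 13.5000 mod 24 = 13.5000; 15.0000 mod 24 = 15.0000; 30.0000 mod 24 = 6.0000

Answer: 13.5000 15.0000 6.0000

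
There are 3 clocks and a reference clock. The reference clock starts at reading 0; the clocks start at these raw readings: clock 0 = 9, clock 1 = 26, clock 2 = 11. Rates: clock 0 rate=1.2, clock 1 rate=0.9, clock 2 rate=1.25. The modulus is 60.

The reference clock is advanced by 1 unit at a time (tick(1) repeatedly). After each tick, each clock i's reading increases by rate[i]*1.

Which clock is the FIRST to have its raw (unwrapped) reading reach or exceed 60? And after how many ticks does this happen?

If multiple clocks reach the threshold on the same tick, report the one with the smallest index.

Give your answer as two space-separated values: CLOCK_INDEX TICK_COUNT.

clock 0: start=9, rate=1.2, needs 60-9 = 51; ticks = ceil(51/1.2) = ceil(42.5000) = 43; reading at tick 43 = 9 + 1.2*43 = 60.6000
clock 1: start=26, rate=0.9, needs 60-26 = 34; ticks = ceil(34/0.9) = ceil(37.7778) = 38; reading at tick 38 = 26 + 0.9*38 = 60.2000
clock 2: start=11, rate=1.25, needs 60-11 = 49; ticks = ceil(49/1.25) = ceil(39.2000) = 40; reading at tick 40 = 11 + 1.25*40 = 61.0000
Minimum tick count = 38; winners = [1]; smallest index = 1

Answer: 1 38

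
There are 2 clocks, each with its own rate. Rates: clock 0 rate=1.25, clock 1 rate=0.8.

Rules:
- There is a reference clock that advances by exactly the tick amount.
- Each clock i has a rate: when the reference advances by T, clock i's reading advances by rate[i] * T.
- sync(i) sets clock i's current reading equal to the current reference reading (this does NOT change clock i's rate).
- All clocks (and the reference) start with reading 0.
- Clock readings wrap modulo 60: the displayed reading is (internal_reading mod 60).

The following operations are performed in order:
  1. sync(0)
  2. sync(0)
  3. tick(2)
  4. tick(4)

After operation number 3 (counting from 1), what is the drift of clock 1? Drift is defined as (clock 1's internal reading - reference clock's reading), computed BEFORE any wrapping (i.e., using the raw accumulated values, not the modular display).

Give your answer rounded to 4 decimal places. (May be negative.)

Answer: -0.4000

Derivation:
After op 1 sync(0): ref=0.0000 raw=[0.0000 0.0000]
After op 2 sync(0): ref=0.0000 raw=[0.0000 0.0000]
After op 3 tick(2): ref=2.0000 raw=[2.5000 1.6000]
Drift of clock 1 after op 3: 1.6000 - 2.0000 = -0.4000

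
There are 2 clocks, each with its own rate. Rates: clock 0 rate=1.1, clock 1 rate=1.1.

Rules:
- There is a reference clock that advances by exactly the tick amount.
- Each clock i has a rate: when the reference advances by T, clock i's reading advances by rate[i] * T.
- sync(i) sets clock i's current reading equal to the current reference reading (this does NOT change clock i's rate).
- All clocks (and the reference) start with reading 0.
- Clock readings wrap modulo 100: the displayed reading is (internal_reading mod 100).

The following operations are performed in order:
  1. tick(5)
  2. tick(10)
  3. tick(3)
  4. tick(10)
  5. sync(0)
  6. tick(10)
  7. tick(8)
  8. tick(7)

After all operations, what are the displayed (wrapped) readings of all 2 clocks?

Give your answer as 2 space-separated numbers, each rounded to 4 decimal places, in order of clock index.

After op 1 tick(5): ref=5.0000 raw=[5.5000 5.5000]
After op 2 tick(10): ref=15.0000 raw=[16.5000 16.5000]
After op 3 tick(3): ref=18.0000 raw=[19.8000 19.8000]
After op 4 tick(10): ref=28.0000 raw=[30.8000 30.8000]
After op 5 sync(0): ref=28.0000 raw=[28.0000 30.8000]
After op 6 tick(10): ref=38.0000 raw=[39.0000 41.8000]
After op 7 tick(8): ref=46.0000 raw=[47.8000 50.6000]
After op 8 tick(7): ref=53.0000 raw=[55.5000 58.3000]
Wrap final raw readings (mod 100): 55.5000 mod 100 = 55.5000; 58.3000 mod 100 = 58.3000

Answer: 55.5000 58.3000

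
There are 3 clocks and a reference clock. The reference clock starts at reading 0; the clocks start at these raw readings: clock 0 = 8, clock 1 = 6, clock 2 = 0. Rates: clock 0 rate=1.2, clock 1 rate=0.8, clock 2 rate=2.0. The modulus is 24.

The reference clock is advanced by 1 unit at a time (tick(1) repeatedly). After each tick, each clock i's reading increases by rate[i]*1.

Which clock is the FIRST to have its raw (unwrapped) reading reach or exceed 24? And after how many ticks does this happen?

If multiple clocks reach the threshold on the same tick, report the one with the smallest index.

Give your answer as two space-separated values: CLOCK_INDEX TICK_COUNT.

Answer: 2 12

Derivation:
clock 0: start=8, rate=1.2, needs 24-8 = 16; ticks = ceil(16/1.2) = ceil(13.3333) = 14; reading at tick 14 = 8 + 1.2*14 = 24.8000
clock 1: start=6, rate=0.8, needs 24-6 = 18; ticks = ceil(18/0.8) = ceil(22.5000) = 23; reading at tick 23 = 6 + 0.8*23 = 24.4000
clock 2: start=0, rate=2.0, needs 24-0 = 24; ticks = ceil(24/2.0) = ceil(12.0000) = 12; reading at tick 12 = 0 + 2.0*12 = 24.0000
Minimum tick count = 12; winners = [2]; smallest index = 2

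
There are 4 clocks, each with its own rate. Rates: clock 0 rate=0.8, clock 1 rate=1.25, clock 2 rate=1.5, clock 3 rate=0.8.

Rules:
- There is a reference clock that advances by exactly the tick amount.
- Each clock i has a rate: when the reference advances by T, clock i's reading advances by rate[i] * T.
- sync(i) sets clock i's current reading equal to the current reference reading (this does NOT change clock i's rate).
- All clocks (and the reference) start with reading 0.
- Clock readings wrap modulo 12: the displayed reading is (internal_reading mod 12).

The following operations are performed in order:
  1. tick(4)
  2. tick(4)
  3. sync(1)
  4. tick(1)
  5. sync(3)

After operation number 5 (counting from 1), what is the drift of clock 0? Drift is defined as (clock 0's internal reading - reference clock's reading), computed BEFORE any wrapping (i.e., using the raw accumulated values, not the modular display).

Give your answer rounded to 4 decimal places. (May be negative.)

After op 1 tick(4): ref=4.0000 raw=[3.2000 5.0000 6.0000 3.2000]
After op 2 tick(4): ref=8.0000 raw=[6.4000 10.0000 12.0000 6.4000]
After op 3 sync(1): ref=8.0000 raw=[6.4000 8.0000 12.0000 6.4000]
After op 4 tick(1): ref=9.0000 raw=[7.2000 9.2500 13.5000 7.2000]
After op 5 sync(3): ref=9.0000 raw=[7.2000 9.2500 13.5000 9.0000]
Drift of clock 0 after op 5: 7.2000 - 9.0000 = -1.8000

Answer: -1.8000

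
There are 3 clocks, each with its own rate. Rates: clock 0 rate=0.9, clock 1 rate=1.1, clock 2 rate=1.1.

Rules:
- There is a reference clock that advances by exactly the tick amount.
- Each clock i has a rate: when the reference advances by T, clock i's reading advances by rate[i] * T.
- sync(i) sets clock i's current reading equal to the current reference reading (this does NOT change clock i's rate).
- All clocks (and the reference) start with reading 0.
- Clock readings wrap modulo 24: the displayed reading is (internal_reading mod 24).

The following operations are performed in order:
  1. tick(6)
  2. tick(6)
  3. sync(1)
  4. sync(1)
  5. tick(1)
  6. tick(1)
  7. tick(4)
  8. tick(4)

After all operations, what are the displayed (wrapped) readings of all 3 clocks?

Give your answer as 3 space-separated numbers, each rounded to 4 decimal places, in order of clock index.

Answer: 19.8000 23.0000 0.2000

Derivation:
After op 1 tick(6): ref=6.0000 raw=[5.4000 6.6000 6.6000]
After op 2 tick(6): ref=12.0000 raw=[10.8000 13.2000 13.2000]
After op 3 sync(1): ref=12.0000 raw=[10.8000 12.0000 13.2000]
After op 4 sync(1): ref=12.0000 raw=[10.8000 12.0000 13.2000]
After op 5 tick(1): ref=13.0000 raw=[11.7000 13.1000 14.3000]
After op 6 tick(1): ref=14.0000 raw=[12.6000 14.2000 15.4000]
After op 7 tick(4): ref=18.0000 raw=[16.2000 18.6000 19.8000]
After op 8 tick(4): ref=22.0000 raw=[19.8000 23.0000 24.2000]
Wrap final raw readings (mod 24): 19.8000 mod 24 = 19.8000; 23.0000 mod 24 = 23.0000; 24.2000 mod 24 = 0.2000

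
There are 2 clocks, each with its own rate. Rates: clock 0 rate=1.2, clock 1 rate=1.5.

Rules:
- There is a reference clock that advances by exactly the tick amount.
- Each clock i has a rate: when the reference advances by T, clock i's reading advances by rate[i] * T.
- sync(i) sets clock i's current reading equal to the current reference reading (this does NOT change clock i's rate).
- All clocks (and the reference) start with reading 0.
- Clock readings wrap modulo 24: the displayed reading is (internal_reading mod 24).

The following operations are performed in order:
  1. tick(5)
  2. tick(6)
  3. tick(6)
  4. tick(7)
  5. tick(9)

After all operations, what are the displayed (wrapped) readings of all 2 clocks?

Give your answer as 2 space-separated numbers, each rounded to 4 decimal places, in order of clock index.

After op 1 tick(5): ref=5.0000 raw=[6.0000 7.5000]
After op 2 tick(6): ref=11.0000 raw=[13.2000 16.5000]
After op 3 tick(6): ref=17.0000 raw=[20.4000 25.5000]
After op 4 tick(7): ref=24.0000 raw=[28.8000 36.0000]
After op 5 tick(9): ref=33.0000 raw=[39.6000 49.5000]
Wrap final raw readings (mod 24): 39.6000 mod 24 = 15.6000; 49.5000 mod 24 = 1.5000

Answer: 15.6000 1.5000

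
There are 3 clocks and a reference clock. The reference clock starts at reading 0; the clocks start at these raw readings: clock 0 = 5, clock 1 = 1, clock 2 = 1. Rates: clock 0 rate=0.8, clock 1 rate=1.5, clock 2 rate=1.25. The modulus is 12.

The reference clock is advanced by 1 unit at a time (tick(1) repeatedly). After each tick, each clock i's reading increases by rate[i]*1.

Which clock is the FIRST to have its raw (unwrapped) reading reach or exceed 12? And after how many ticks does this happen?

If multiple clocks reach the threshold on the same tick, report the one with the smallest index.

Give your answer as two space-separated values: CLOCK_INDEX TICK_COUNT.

Answer: 1 8

Derivation:
clock 0: start=5, rate=0.8, needs 12-5 = 7; ticks = ceil(7/0.8) = ceil(8.7500) = 9; reading at tick 9 = 5 + 0.8*9 = 12.2000
clock 1: start=1, rate=1.5, needs 12-1 = 11; ticks = ceil(11/1.5) = ceil(7.3333) = 8; reading at tick 8 = 1 + 1.5*8 = 13.0000
clock 2: start=1, rate=1.25, needs 12-1 = 11; ticks = ceil(11/1.25) = ceil(8.8000) = 9; reading at tick 9 = 1 + 1.25*9 = 12.2500
Minimum tick count = 8; winners = [1]; smallest index = 1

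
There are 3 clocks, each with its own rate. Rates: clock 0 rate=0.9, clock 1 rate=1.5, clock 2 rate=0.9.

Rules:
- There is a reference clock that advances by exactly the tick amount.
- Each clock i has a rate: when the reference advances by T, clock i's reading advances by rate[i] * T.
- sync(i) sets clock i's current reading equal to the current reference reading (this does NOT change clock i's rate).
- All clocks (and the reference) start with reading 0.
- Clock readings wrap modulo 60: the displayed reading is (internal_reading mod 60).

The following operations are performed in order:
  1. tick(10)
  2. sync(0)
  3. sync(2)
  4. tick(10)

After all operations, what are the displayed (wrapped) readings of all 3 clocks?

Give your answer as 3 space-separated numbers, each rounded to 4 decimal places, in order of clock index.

After op 1 tick(10): ref=10.0000 raw=[9.0000 15.0000 9.0000]
After op 2 sync(0): ref=10.0000 raw=[10.0000 15.0000 9.0000]
After op 3 sync(2): ref=10.0000 raw=[10.0000 15.0000 10.0000]
After op 4 tick(10): ref=20.0000 raw=[19.0000 30.0000 19.0000]
Wrap final raw readings (mod 60): 19.0000 mod 60 = 19.0000; 30.0000 mod 60 = 30.0000; 19.0000 mod 60 = 19.0000

Answer: 19.0000 30.0000 19.0000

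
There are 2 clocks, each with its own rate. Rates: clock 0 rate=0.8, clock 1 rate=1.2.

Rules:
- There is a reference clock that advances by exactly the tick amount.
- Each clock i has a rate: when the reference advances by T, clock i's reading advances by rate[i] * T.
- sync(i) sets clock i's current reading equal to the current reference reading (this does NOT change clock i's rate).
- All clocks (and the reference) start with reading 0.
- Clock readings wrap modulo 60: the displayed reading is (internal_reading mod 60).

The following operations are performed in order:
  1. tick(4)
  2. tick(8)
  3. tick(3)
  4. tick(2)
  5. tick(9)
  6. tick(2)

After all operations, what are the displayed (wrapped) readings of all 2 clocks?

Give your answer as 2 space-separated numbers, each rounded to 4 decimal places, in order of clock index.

Answer: 22.4000 33.6000

Derivation:
After op 1 tick(4): ref=4.0000 raw=[3.2000 4.8000]
After op 2 tick(8): ref=12.0000 raw=[9.6000 14.4000]
After op 3 tick(3): ref=15.0000 raw=[12.0000 18.0000]
After op 4 tick(2): ref=17.0000 raw=[13.6000 20.4000]
After op 5 tick(9): ref=26.0000 raw=[20.8000 31.2000]
After op 6 tick(2): ref=28.0000 raw=[22.4000 33.6000]
Wrap final raw readings (mod 60): 22.4000 mod 60 = 22.4000; 33.6000 mod 60 = 33.6000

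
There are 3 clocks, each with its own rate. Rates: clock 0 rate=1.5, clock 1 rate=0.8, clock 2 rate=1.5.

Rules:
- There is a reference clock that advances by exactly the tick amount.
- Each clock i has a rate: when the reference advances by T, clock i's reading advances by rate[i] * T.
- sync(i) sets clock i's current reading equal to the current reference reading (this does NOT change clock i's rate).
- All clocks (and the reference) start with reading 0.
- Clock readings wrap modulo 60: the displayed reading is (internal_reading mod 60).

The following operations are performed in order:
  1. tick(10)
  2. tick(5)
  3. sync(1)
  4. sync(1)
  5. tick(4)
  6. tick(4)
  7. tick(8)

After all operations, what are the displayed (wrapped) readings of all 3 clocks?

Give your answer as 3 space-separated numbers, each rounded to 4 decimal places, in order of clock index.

Answer: 46.5000 27.8000 46.5000

Derivation:
After op 1 tick(10): ref=10.0000 raw=[15.0000 8.0000 15.0000]
After op 2 tick(5): ref=15.0000 raw=[22.5000 12.0000 22.5000]
After op 3 sync(1): ref=15.0000 raw=[22.5000 15.0000 22.5000]
After op 4 sync(1): ref=15.0000 raw=[22.5000 15.0000 22.5000]
After op 5 tick(4): ref=19.0000 raw=[28.5000 18.2000 28.5000]
After op 6 tick(4): ref=23.0000 raw=[34.5000 21.4000 34.5000]
After op 7 tick(8): ref=31.0000 raw=[46.5000 27.8000 46.5000]
Wrap final raw readings (mod 60): 46.5000 mod 60 = 46.5000; 27.8000 mod 60 = 27.8000; 46.5000 mod 60 = 46.5000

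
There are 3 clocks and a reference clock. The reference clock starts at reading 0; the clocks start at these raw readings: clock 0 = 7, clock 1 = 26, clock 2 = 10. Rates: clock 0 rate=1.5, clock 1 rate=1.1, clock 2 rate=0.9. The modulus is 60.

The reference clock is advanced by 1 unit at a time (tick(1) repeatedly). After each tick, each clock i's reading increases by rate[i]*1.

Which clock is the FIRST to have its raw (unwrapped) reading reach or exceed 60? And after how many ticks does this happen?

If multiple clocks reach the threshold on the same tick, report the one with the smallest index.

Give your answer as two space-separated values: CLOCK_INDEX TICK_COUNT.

Answer: 1 31

Derivation:
clock 0: start=7, rate=1.5, needs 60-7 = 53; ticks = ceil(53/1.5) = ceil(35.3333) = 36; reading at tick 36 = 7 + 1.5*36 = 61.0000
clock 1: start=26, rate=1.1, needs 60-26 = 34; ticks = ceil(34/1.1) = ceil(30.9091) = 31; reading at tick 31 = 26 + 1.1*31 = 60.1000
clock 2: start=10, rate=0.9, needs 60-10 = 50; ticks = ceil(50/0.9) = ceil(55.5556) = 56; reading at tick 56 = 10 + 0.9*56 = 60.4000
Minimum tick count = 31; winners = [1]; smallest index = 1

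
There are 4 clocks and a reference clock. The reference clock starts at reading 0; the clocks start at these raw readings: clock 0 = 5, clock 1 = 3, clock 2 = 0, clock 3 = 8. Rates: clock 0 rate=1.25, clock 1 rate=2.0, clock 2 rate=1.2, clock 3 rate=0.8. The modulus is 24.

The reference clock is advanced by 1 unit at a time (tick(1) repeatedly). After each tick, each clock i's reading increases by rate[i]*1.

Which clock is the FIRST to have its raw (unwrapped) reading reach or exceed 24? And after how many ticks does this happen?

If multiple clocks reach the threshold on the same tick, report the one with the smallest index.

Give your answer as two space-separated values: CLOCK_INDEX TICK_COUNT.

Answer: 1 11

Derivation:
clock 0: start=5, rate=1.25, needs 24-5 = 19; ticks = ceil(19/1.25) = ceil(15.2000) = 16; reading at tick 16 = 5 + 1.25*16 = 25.0000
clock 1: start=3, rate=2.0, needs 24-3 = 21; ticks = ceil(21/2.0) = ceil(10.5000) = 11; reading at tick 11 = 3 + 2.0*11 = 25.0000
clock 2: start=0, rate=1.2, needs 24-0 = 24; ticks = ceil(24/1.2) = ceil(20.0000) = 20; reading at tick 20 = 0 + 1.2*20 = 24.0000
clock 3: start=8, rate=0.8, needs 24-8 = 16; ticks = ceil(16/0.8) = ceil(20.0000) = 20; reading at tick 20 = 8 + 0.8*20 = 24.0000
Minimum tick count = 11; winners = [1]; smallest index = 1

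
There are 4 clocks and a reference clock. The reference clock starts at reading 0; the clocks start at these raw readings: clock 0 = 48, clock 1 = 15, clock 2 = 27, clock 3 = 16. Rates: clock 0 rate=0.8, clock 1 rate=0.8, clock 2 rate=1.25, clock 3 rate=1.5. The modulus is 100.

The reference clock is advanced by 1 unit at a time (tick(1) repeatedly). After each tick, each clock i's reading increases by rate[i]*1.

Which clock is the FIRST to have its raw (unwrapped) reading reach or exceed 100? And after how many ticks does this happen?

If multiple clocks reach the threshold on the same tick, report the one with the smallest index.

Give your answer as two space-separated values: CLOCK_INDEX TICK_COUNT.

Answer: 3 56

Derivation:
clock 0: start=48, rate=0.8, needs 100-48 = 52; ticks = ceil(52/0.8) = ceil(65.0000) = 65; reading at tick 65 = 48 + 0.8*65 = 100.0000
clock 1: start=15, rate=0.8, needs 100-15 = 85; ticks = ceil(85/0.8) = ceil(106.2500) = 107; reading at tick 107 = 15 + 0.8*107 = 100.6000
clock 2: start=27, rate=1.25, needs 100-27 = 73; ticks = ceil(73/1.25) = ceil(58.4000) = 59; reading at tick 59 = 27 + 1.25*59 = 100.7500
clock 3: start=16, rate=1.5, needs 100-16 = 84; ticks = ceil(84/1.5) = ceil(56.0000) = 56; reading at tick 56 = 16 + 1.5*56 = 100.0000
Minimum tick count = 56; winners = [3]; smallest index = 3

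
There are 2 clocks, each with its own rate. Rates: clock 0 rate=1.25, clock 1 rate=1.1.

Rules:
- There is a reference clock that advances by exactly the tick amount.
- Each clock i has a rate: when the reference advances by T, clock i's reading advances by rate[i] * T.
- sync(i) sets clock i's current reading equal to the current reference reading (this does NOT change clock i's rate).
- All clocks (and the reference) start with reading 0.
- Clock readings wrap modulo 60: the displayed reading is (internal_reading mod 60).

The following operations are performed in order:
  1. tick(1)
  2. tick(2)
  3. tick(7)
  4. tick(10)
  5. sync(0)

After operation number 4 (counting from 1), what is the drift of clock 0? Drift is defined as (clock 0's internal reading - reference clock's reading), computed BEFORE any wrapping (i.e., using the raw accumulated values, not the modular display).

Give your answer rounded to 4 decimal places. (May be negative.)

Answer: 5.0000

Derivation:
After op 1 tick(1): ref=1.0000 raw=[1.2500 1.1000]
After op 2 tick(2): ref=3.0000 raw=[3.7500 3.3000]
After op 3 tick(7): ref=10.0000 raw=[12.5000 11.0000]
After op 4 tick(10): ref=20.0000 raw=[25.0000 22.0000]
Drift of clock 0 after op 4: 25.0000 - 20.0000 = 5.0000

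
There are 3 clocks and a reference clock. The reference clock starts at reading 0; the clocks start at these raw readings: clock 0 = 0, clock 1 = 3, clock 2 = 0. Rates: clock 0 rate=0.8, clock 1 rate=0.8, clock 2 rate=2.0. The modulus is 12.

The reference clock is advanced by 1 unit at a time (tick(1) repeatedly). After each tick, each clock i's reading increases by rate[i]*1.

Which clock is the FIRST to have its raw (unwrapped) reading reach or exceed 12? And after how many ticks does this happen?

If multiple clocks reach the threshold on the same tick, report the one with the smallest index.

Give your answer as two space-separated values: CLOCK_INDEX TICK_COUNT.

Answer: 2 6

Derivation:
clock 0: start=0, rate=0.8, needs 12-0 = 12; ticks = ceil(12/0.8) = ceil(15.0000) = 15; reading at tick 15 = 0 + 0.8*15 = 12.0000
clock 1: start=3, rate=0.8, needs 12-3 = 9; ticks = ceil(9/0.8) = ceil(11.2500) = 12; reading at tick 12 = 3 + 0.8*12 = 12.6000
clock 2: start=0, rate=2.0, needs 12-0 = 12; ticks = ceil(12/2.0) = ceil(6.0000) = 6; reading at tick 6 = 0 + 2.0*6 = 12.0000
Minimum tick count = 6; winners = [2]; smallest index = 2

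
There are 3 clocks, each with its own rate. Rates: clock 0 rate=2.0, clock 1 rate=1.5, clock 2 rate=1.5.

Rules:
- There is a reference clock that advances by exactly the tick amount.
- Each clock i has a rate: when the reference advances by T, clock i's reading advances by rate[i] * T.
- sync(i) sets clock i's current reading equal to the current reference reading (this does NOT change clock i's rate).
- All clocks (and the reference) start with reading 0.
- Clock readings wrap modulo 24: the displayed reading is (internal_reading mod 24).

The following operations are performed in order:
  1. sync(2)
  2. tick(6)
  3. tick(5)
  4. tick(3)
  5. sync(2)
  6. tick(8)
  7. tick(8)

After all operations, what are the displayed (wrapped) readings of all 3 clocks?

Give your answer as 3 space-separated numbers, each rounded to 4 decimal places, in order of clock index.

Answer: 12.0000 21.0000 14.0000

Derivation:
After op 1 sync(2): ref=0.0000 raw=[0.0000 0.0000 0.0000]
After op 2 tick(6): ref=6.0000 raw=[12.0000 9.0000 9.0000]
After op 3 tick(5): ref=11.0000 raw=[22.0000 16.5000 16.5000]
After op 4 tick(3): ref=14.0000 raw=[28.0000 21.0000 21.0000]
After op 5 sync(2): ref=14.0000 raw=[28.0000 21.0000 14.0000]
After op 6 tick(8): ref=22.0000 raw=[44.0000 33.0000 26.0000]
After op 7 tick(8): ref=30.0000 raw=[60.0000 45.0000 38.0000]
Wrap final raw readings (mod 24): 60.0000 mod 24 = 12.0000; 45.0000 mod 24 = 21.0000; 38.0000 mod 24 = 14.0000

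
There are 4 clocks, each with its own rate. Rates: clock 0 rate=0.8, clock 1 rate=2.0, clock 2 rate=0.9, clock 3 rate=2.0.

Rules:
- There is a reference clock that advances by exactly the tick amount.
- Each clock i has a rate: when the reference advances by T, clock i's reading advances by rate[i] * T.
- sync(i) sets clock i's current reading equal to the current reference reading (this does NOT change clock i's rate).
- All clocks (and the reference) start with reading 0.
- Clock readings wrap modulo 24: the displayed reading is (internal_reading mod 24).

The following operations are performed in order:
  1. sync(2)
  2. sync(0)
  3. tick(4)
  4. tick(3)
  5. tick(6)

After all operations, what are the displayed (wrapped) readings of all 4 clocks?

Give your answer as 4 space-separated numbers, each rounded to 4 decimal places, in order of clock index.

Answer: 10.4000 2.0000 11.7000 2.0000

Derivation:
After op 1 sync(2): ref=0.0000 raw=[0.0000 0.0000 0.0000 0.0000]
After op 2 sync(0): ref=0.0000 raw=[0.0000 0.0000 0.0000 0.0000]
After op 3 tick(4): ref=4.0000 raw=[3.2000 8.0000 3.6000 8.0000]
After op 4 tick(3): ref=7.0000 raw=[5.6000 14.0000 6.3000 14.0000]
After op 5 tick(6): ref=13.0000 raw=[10.4000 26.0000 11.7000 26.0000]
Wrap final raw readings (mod 24): 10.4000 mod 24 = 10.4000; 26.0000 mod 24 = 2.0000; 11.7000 mod 24 = 11.7000; 26.0000 mod 24 = 2.0000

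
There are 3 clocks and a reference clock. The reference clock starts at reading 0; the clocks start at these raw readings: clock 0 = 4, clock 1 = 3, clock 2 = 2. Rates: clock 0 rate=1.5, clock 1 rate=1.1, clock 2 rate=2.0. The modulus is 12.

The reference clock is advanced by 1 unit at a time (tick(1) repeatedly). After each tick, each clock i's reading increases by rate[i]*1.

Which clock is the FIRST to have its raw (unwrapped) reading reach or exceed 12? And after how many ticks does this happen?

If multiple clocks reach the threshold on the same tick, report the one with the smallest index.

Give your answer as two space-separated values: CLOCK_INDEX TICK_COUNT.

Answer: 2 5

Derivation:
clock 0: start=4, rate=1.5, needs 12-4 = 8; ticks = ceil(8/1.5) = ceil(5.3333) = 6; reading at tick 6 = 4 + 1.5*6 = 13.0000
clock 1: start=3, rate=1.1, needs 12-3 = 9; ticks = ceil(9/1.1) = ceil(8.1818) = 9; reading at tick 9 = 3 + 1.1*9 = 12.9000
clock 2: start=2, rate=2.0, needs 12-2 = 10; ticks = ceil(10/2.0) = ceil(5.0000) = 5; reading at tick 5 = 2 + 2.0*5 = 12.0000
Minimum tick count = 5; winners = [2]; smallest index = 2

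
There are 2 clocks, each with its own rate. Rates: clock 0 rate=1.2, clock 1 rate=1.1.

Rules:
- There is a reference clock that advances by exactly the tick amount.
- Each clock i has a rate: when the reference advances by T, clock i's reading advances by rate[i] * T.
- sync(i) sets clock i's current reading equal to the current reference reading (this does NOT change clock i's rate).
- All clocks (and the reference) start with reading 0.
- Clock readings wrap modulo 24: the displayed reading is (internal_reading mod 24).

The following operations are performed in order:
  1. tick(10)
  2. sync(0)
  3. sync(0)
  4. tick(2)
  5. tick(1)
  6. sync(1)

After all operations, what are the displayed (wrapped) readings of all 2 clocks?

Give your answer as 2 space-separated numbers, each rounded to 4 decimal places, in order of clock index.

Answer: 13.6000 13.0000

Derivation:
After op 1 tick(10): ref=10.0000 raw=[12.0000 11.0000]
After op 2 sync(0): ref=10.0000 raw=[10.0000 11.0000]
After op 3 sync(0): ref=10.0000 raw=[10.0000 11.0000]
After op 4 tick(2): ref=12.0000 raw=[12.4000 13.2000]
After op 5 tick(1): ref=13.0000 raw=[13.6000 14.3000]
After op 6 sync(1): ref=13.0000 raw=[13.6000 13.0000]
Wrap final raw readings (mod 24): 13.6000 mod 24 = 13.6000; 13.0000 mod 24 = 13.0000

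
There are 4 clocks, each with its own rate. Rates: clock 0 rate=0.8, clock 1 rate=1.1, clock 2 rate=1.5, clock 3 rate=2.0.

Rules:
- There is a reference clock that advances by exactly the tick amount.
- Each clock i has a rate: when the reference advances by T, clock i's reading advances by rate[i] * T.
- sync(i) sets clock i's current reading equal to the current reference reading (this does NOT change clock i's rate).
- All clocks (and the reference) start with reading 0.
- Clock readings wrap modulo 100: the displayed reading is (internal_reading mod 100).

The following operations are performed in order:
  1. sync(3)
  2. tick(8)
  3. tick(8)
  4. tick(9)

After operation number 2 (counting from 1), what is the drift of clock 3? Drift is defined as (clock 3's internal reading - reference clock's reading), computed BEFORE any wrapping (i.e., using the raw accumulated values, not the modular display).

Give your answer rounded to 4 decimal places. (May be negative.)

After op 1 sync(3): ref=0.0000 raw=[0.0000 0.0000 0.0000 0.0000]
After op 2 tick(8): ref=8.0000 raw=[6.4000 8.8000 12.0000 16.0000]
Drift of clock 3 after op 2: 16.0000 - 8.0000 = 8.0000

Answer: 8.0000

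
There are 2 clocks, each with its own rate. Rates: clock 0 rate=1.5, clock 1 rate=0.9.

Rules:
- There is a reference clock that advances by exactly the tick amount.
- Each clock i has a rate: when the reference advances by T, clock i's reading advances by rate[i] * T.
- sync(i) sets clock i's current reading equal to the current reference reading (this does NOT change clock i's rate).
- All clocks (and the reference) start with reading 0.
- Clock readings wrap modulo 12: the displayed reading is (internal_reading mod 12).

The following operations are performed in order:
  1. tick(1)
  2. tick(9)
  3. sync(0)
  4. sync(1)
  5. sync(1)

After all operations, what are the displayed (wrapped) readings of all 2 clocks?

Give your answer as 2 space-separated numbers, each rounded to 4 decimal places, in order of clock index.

After op 1 tick(1): ref=1.0000 raw=[1.5000 0.9000]
After op 2 tick(9): ref=10.0000 raw=[15.0000 9.0000]
After op 3 sync(0): ref=10.0000 raw=[10.0000 9.0000]
After op 4 sync(1): ref=10.0000 raw=[10.0000 10.0000]
After op 5 sync(1): ref=10.0000 raw=[10.0000 10.0000]
Wrap final raw readings (mod 12): 10.0000 mod 12 = 10.0000; 10.0000 mod 12 = 10.0000

Answer: 10.0000 10.0000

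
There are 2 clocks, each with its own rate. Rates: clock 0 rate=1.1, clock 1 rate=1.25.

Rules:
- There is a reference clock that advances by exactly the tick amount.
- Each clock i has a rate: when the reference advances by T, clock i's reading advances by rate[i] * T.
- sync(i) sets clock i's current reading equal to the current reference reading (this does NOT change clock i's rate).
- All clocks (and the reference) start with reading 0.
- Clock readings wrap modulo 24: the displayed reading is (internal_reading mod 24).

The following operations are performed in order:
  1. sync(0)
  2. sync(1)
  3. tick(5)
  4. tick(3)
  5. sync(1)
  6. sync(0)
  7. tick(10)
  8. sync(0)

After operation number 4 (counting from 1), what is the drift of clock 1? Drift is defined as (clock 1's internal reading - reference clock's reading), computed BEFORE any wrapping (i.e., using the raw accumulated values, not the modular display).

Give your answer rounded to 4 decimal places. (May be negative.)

Answer: 2.0000

Derivation:
After op 1 sync(0): ref=0.0000 raw=[0.0000 0.0000]
After op 2 sync(1): ref=0.0000 raw=[0.0000 0.0000]
After op 3 tick(5): ref=5.0000 raw=[5.5000 6.2500]
After op 4 tick(3): ref=8.0000 raw=[8.8000 10.0000]
Drift of clock 1 after op 4: 10.0000 - 8.0000 = 2.0000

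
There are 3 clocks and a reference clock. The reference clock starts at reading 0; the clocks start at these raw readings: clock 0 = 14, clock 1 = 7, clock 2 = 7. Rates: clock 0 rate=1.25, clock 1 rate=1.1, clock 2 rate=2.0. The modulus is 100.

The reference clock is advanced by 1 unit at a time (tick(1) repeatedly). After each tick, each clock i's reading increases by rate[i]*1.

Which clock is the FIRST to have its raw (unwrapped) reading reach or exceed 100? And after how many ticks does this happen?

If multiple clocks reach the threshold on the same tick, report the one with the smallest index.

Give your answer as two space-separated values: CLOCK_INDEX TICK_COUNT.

Answer: 2 47

Derivation:
clock 0: start=14, rate=1.25, needs 100-14 = 86; ticks = ceil(86/1.25) = ceil(68.8000) = 69; reading at tick 69 = 14 + 1.25*69 = 100.2500
clock 1: start=7, rate=1.1, needs 100-7 = 93; ticks = ceil(93/1.1) = ceil(84.5455) = 85; reading at tick 85 = 7 + 1.1*85 = 100.5000
clock 2: start=7, rate=2.0, needs 100-7 = 93; ticks = ceil(93/2.0) = ceil(46.5000) = 47; reading at tick 47 = 7 + 2.0*47 = 101.0000
Minimum tick count = 47; winners = [2]; smallest index = 2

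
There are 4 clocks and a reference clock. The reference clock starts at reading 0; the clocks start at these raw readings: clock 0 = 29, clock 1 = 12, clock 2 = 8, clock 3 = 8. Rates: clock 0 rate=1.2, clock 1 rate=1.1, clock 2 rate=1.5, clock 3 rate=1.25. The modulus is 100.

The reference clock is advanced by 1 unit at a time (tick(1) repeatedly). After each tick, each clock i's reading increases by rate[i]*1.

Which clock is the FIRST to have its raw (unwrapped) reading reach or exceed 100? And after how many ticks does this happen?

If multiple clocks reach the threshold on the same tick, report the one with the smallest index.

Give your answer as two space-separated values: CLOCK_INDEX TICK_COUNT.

Answer: 0 60

Derivation:
clock 0: start=29, rate=1.2, needs 100-29 = 71; ticks = ceil(71/1.2) = ceil(59.1667) = 60; reading at tick 60 = 29 + 1.2*60 = 101.0000
clock 1: start=12, rate=1.1, needs 100-12 = 88; ticks = ceil(88/1.1) = ceil(80.0000) = 80; reading at tick 80 = 12 + 1.1*80 = 100.0000
clock 2: start=8, rate=1.5, needs 100-8 = 92; ticks = ceil(92/1.5) = ceil(61.3333) = 62; reading at tick 62 = 8 + 1.5*62 = 101.0000
clock 3: start=8, rate=1.25, needs 100-8 = 92; ticks = ceil(92/1.25) = ceil(73.6000) = 74; reading at tick 74 = 8 + 1.25*74 = 100.5000
Minimum tick count = 60; winners = [0]; smallest index = 0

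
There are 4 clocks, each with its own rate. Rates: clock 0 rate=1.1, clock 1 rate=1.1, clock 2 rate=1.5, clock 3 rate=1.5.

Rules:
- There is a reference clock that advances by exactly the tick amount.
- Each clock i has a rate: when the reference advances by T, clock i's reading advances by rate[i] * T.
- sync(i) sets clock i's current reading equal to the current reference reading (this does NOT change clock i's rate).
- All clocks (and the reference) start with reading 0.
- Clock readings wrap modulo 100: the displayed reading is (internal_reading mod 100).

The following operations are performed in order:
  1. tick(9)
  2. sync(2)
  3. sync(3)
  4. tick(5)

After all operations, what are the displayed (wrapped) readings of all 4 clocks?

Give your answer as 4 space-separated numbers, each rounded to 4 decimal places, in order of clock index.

Answer: 15.4000 15.4000 16.5000 16.5000

Derivation:
After op 1 tick(9): ref=9.0000 raw=[9.9000 9.9000 13.5000 13.5000]
After op 2 sync(2): ref=9.0000 raw=[9.9000 9.9000 9.0000 13.5000]
After op 3 sync(3): ref=9.0000 raw=[9.9000 9.9000 9.0000 9.0000]
After op 4 tick(5): ref=14.0000 raw=[15.4000 15.4000 16.5000 16.5000]
Wrap final raw readings (mod 100): 15.4000 mod 100 = 15.4000; 15.4000 mod 100 = 15.4000; 16.5000 mod 100 = 16.5000; 16.5000 mod 100 = 16.5000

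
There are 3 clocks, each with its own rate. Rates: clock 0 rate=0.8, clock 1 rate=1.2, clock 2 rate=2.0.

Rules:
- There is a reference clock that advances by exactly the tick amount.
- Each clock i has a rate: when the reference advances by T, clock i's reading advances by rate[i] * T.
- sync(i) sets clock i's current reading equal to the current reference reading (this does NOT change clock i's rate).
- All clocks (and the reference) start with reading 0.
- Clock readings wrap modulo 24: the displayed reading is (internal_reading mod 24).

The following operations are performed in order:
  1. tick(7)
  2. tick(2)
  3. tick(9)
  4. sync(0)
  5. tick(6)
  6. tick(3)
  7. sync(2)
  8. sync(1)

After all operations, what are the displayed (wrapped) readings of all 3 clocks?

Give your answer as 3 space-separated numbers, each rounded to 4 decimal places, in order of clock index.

Answer: 1.2000 3.0000 3.0000

Derivation:
After op 1 tick(7): ref=7.0000 raw=[5.6000 8.4000 14.0000]
After op 2 tick(2): ref=9.0000 raw=[7.2000 10.8000 18.0000]
After op 3 tick(9): ref=18.0000 raw=[14.4000 21.6000 36.0000]
After op 4 sync(0): ref=18.0000 raw=[18.0000 21.6000 36.0000]
After op 5 tick(6): ref=24.0000 raw=[22.8000 28.8000 48.0000]
After op 6 tick(3): ref=27.0000 raw=[25.2000 32.4000 54.0000]
After op 7 sync(2): ref=27.0000 raw=[25.2000 32.4000 27.0000]
After op 8 sync(1): ref=27.0000 raw=[25.2000 27.0000 27.0000]
Wrap final raw readings (mod 24): 25.2000 mod 24 = 1.2000; 27.0000 mod 24 = 3.0000; 27.0000 mod 24 = 3.0000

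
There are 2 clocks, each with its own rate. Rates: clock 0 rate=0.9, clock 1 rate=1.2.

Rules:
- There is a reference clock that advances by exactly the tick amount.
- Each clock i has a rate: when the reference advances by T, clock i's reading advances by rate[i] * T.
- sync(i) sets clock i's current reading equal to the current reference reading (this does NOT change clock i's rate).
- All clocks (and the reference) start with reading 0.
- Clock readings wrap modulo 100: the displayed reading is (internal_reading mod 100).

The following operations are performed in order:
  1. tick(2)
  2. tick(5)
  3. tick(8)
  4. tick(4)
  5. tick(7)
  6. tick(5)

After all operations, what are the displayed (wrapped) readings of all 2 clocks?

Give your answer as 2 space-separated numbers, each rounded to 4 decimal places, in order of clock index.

After op 1 tick(2): ref=2.0000 raw=[1.8000 2.4000]
After op 2 tick(5): ref=7.0000 raw=[6.3000 8.4000]
After op 3 tick(8): ref=15.0000 raw=[13.5000 18.0000]
After op 4 tick(4): ref=19.0000 raw=[17.1000 22.8000]
After op 5 tick(7): ref=26.0000 raw=[23.4000 31.2000]
After op 6 tick(5): ref=31.0000 raw=[27.9000 37.2000]
Wrap final raw readings (mod 100): 27.9000 mod 100 = 27.9000; 37.2000 mod 100 = 37.2000

Answer: 27.9000 37.2000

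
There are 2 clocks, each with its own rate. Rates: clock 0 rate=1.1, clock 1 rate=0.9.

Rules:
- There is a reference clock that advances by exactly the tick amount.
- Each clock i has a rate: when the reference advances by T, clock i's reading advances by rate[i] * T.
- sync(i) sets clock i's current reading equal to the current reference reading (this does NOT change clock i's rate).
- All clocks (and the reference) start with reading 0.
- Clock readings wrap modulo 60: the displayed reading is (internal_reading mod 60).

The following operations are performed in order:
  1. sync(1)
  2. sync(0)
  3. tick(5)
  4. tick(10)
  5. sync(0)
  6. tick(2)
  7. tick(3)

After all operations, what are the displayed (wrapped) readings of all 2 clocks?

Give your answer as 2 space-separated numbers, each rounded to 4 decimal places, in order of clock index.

After op 1 sync(1): ref=0.0000 raw=[0.0000 0.0000]
After op 2 sync(0): ref=0.0000 raw=[0.0000 0.0000]
After op 3 tick(5): ref=5.0000 raw=[5.5000 4.5000]
After op 4 tick(10): ref=15.0000 raw=[16.5000 13.5000]
After op 5 sync(0): ref=15.0000 raw=[15.0000 13.5000]
After op 6 tick(2): ref=17.0000 raw=[17.2000 15.3000]
After op 7 tick(3): ref=20.0000 raw=[20.5000 18.0000]
Wrap final raw readings (mod 60): 20.5000 mod 60 = 20.5000; 18.0000 mod 60 = 18.0000

Answer: 20.5000 18.0000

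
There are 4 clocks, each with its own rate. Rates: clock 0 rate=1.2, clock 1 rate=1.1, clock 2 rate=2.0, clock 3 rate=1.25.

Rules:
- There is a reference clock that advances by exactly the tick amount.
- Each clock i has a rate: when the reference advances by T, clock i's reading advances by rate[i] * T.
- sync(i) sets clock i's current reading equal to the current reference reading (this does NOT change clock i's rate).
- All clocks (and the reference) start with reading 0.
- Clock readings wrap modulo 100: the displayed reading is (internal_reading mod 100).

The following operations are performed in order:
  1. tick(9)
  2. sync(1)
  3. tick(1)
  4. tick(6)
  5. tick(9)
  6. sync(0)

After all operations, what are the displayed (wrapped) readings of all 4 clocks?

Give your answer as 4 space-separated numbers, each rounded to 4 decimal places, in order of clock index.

Answer: 25.0000 26.6000 50.0000 31.2500

Derivation:
After op 1 tick(9): ref=9.0000 raw=[10.8000 9.9000 18.0000 11.2500]
After op 2 sync(1): ref=9.0000 raw=[10.8000 9.0000 18.0000 11.2500]
After op 3 tick(1): ref=10.0000 raw=[12.0000 10.1000 20.0000 12.5000]
After op 4 tick(6): ref=16.0000 raw=[19.2000 16.7000 32.0000 20.0000]
After op 5 tick(9): ref=25.0000 raw=[30.0000 26.6000 50.0000 31.2500]
After op 6 sync(0): ref=25.0000 raw=[25.0000 26.6000 50.0000 31.2500]
Wrap final raw readings (mod 100): 25.0000 mod 100 = 25.0000; 26.6000 mod 100 = 26.6000; 50.0000 mod 100 = 50.0000; 31.2500 mod 100 = 31.2500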